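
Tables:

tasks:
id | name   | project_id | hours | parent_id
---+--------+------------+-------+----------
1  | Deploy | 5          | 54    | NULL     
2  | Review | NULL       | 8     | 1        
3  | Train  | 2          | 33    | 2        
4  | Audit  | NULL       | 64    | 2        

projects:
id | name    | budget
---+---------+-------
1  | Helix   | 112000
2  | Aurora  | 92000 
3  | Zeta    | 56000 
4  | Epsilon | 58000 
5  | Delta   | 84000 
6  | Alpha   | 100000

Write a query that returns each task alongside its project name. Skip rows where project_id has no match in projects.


INNER JOIN keeps only tasks rows whose project_id matches an id in projects. Walk through each task:
  - task 1 (Deploy): project_id=5 -> matches Delta
  - task 2 (Review): project_id=NULL, no match -> dropped
  - task 3 (Train): project_id=2 -> matches Aurora
  - task 4 (Audit): project_id=NULL, no match -> dropped
So 2 of 4 rows are dropped.

SQL:
SELECT a.name, b.name AS project
FROM tasks a
INNER JOIN projects b ON a.project_id = b.id

Result:
name   | project
-------+--------
Deploy | Delta  
Train  | Aurora 


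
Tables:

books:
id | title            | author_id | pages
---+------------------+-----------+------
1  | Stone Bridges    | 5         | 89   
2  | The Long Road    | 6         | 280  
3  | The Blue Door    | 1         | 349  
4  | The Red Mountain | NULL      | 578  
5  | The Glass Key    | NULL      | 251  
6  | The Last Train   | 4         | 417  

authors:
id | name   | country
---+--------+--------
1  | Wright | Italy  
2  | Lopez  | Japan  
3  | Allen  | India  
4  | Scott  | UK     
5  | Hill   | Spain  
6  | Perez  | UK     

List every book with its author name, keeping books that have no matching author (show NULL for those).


LEFT JOIN keeps every row from books (the left table); where author_id has no match in authors, the author columns become NULL. Walk through each book:
  - book 1 (Stone Bridges): author_id=5 -> matches Hill
  - book 2 (The Long Road): author_id=6 -> matches Perez
  - book 3 (The Blue Door): author_id=1 -> matches Wright
  - book 4 (The Red Mountain): author_id=NULL, no match -> kept with NULL
  - book 5 (The Glass Key): author_id=NULL, no match -> kept with NULL
  - book 6 (The Last Train): author_id=4 -> matches Scott
All 6 rows appear; 2 have NULL author.

SQL:
SELECT a.title, b.name AS author
FROM books a
LEFT JOIN authors b ON a.author_id = b.id

Result:
title            | author
-----------------+-------
Stone Bridges    | Hill  
The Long Road    | Perez 
The Blue Door    | Wright
The Red Mountain | NULL  
The Glass Key    | NULL  
The Last Train   | Scott 


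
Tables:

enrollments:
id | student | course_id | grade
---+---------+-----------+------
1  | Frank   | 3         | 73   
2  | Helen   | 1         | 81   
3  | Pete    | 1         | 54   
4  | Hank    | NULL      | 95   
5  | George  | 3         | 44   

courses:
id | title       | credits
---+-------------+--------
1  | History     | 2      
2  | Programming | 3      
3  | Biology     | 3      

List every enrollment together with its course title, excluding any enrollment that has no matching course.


INNER JOIN keeps only enrollments rows whose course_id matches an id in courses. Walk through each enrollment:
  - enrollment 1 (Frank): course_id=3 -> matches Biology
  - enrollment 2 (Helen): course_id=1 -> matches History
  - enrollment 3 (Pete): course_id=1 -> matches History
  - enrollment 4 (Hank): course_id=NULL, no match -> dropped
  - enrollment 5 (George): course_id=3 -> matches Biology
So 1 of 5 rows is dropped.

SQL:
SELECT a.student, b.title AS course
FROM enrollments a
INNER JOIN courses b ON a.course_id = b.id

Result:
student | course 
--------+--------
Frank   | Biology
Helen   | History
Pete    | History
George  | Biology


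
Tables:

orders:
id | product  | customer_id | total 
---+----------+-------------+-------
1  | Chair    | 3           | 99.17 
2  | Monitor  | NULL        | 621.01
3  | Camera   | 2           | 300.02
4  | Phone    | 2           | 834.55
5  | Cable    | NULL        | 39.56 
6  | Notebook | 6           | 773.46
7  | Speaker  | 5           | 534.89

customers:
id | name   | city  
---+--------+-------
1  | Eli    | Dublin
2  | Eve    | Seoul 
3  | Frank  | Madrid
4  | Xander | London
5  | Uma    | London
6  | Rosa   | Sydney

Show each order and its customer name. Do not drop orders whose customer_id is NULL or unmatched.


LEFT JOIN keeps every row from orders (the left table); where customer_id has no match in customers, the customer columns become NULL. Walk through each order:
  - order 1 (Chair): customer_id=3 -> matches Frank
  - order 2 (Monitor): customer_id=NULL, no match -> kept with NULL
  - order 3 (Camera): customer_id=2 -> matches Eve
  - order 4 (Phone): customer_id=2 -> matches Eve
  - order 5 (Cable): customer_id=NULL, no match -> kept with NULL
  - order 6 (Notebook): customer_id=6 -> matches Rosa
  - order 7 (Speaker): customer_id=5 -> matches Uma
All 7 rows appear; 2 have NULL customer.

SQL:
SELECT a.product, b.name AS customer
FROM orders a
LEFT JOIN customers b ON a.customer_id = b.id

Result:
product  | customer
---------+---------
Chair    | Frank   
Monitor  | NULL    
Camera   | Eve     
Phone    | Eve     
Cable    | NULL    
Notebook | Rosa    
Speaker  | Uma     


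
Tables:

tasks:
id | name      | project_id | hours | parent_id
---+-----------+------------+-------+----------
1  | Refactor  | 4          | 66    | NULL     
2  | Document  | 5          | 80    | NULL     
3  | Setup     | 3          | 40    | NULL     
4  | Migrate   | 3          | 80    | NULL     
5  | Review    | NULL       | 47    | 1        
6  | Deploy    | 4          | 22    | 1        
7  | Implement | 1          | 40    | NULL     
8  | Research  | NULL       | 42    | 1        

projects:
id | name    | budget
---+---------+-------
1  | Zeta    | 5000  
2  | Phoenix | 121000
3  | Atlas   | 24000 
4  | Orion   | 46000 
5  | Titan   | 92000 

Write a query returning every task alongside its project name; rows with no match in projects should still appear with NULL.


LEFT JOIN keeps every row from tasks (the left table); where project_id has no match in projects, the project columns become NULL. Walk through each task:
  - task 1 (Refactor): project_id=4 -> matches Orion
  - task 2 (Document): project_id=5 -> matches Titan
  - task 3 (Setup): project_id=3 -> matches Atlas
  - task 4 (Migrate): project_id=3 -> matches Atlas
  - task 5 (Review): project_id=NULL, no match -> kept with NULL
  - task 6 (Deploy): project_id=4 -> matches Orion
  - task 7 (Implement): project_id=1 -> matches Zeta
  - task 8 (Research): project_id=NULL, no match -> kept with NULL
All 8 rows appear; 2 have NULL project.

SQL:
SELECT a.name, b.name AS project
FROM tasks a
LEFT JOIN projects b ON a.project_id = b.id

Result:
name      | project
----------+--------
Refactor  | Orion  
Document  | Titan  
Setup     | Atlas  
Migrate   | Atlas  
Review    | NULL   
Deploy    | Orion  
Implement | Zeta   
Research  | NULL   


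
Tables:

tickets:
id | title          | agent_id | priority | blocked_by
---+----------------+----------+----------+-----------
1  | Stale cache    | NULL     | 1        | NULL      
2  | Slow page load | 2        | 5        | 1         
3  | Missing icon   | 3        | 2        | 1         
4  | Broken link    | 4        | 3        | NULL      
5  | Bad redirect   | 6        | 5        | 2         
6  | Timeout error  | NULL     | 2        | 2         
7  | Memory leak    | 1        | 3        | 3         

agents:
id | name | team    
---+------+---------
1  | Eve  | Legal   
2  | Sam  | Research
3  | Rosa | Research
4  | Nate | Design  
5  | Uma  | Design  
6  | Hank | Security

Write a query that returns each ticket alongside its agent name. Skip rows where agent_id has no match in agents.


INNER JOIN keeps only tickets rows whose agent_id matches an id in agents. Walk through each ticket:
  - ticket 1 (Stale cache): agent_id=NULL, no match -> dropped
  - ticket 2 (Slow page load): agent_id=2 -> matches Sam
  - ticket 3 (Missing icon): agent_id=3 -> matches Rosa
  - ticket 4 (Broken link): agent_id=4 -> matches Nate
  - ticket 5 (Bad redirect): agent_id=6 -> matches Hank
  - ticket 6 (Timeout error): agent_id=NULL, no match -> dropped
  - ticket 7 (Memory leak): agent_id=1 -> matches Eve
So 2 of 7 rows are dropped.

SQL:
SELECT a.title, b.name AS agent
FROM tickets a
INNER JOIN agents b ON a.agent_id = b.id

Result:
title          | agent
---------------+------
Slow page load | Sam  
Missing icon   | Rosa 
Broken link    | Nate 
Bad redirect   | Hank 
Memory leak    | Eve  


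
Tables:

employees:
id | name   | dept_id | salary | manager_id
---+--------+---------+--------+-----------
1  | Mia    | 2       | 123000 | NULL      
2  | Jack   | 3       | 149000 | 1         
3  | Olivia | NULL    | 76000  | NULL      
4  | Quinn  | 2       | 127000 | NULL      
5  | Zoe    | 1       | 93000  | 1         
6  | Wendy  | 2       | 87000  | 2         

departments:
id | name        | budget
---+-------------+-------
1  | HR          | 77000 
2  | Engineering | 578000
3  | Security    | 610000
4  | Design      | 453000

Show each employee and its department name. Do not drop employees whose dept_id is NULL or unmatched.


LEFT JOIN keeps every row from employees (the left table); where dept_id has no match in departments, the department columns become NULL. Walk through each employee:
  - employee 1 (Mia): dept_id=2 -> matches Engineering
  - employee 2 (Jack): dept_id=3 -> matches Security
  - employee 3 (Olivia): dept_id=NULL, no match -> kept with NULL
  - employee 4 (Quinn): dept_id=2 -> matches Engineering
  - employee 5 (Zoe): dept_id=1 -> matches HR
  - employee 6 (Wendy): dept_id=2 -> matches Engineering
All 6 rows appear; 1 has NULL department.

SQL:
SELECT a.name, b.name AS department
FROM employees a
LEFT JOIN departments b ON a.dept_id = b.id

Result:
name   | department 
-------+------------
Mia    | Engineering
Jack   | Security   
Olivia | NULL       
Quinn  | Engineering
Zoe    | HR         
Wendy  | Engineering


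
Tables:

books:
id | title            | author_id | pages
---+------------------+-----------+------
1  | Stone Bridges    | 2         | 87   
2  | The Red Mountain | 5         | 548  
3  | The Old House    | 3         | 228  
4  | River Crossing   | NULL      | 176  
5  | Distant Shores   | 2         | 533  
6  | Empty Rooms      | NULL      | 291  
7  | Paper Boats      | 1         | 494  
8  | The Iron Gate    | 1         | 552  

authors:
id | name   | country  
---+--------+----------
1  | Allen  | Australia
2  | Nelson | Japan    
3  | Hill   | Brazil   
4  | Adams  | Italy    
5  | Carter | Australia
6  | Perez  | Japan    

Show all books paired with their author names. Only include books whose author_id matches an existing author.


INNER JOIN keeps only books rows whose author_id matches an id in authors. Walk through each book:
  - book 1 (Stone Bridges): author_id=2 -> matches Nelson
  - book 2 (The Red Mountain): author_id=5 -> matches Carter
  - book 3 (The Old House): author_id=3 -> matches Hill
  - book 4 (River Crossing): author_id=NULL, no match -> dropped
  - book 5 (Distant Shores): author_id=2 -> matches Nelson
  - book 6 (Empty Rooms): author_id=NULL, no match -> dropped
  - book 7 (Paper Boats): author_id=1 -> matches Allen
  - book 8 (The Iron Gate): author_id=1 -> matches Allen
So 2 of 8 rows are dropped.

SQL:
SELECT a.title, b.name AS author
FROM books a
INNER JOIN authors b ON a.author_id = b.id

Result:
title            | author
-----------------+-------
Stone Bridges    | Nelson
The Red Mountain | Carter
The Old House    | Hill  
Distant Shores   | Nelson
Paper Boats      | Allen 
The Iron Gate    | Allen 


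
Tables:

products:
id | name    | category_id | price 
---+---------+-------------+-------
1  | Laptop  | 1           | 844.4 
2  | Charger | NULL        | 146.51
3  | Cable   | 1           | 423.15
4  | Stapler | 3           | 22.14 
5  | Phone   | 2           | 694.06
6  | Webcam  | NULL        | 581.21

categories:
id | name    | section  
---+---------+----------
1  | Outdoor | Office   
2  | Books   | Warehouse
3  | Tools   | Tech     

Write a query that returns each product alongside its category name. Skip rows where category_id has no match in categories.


INNER JOIN keeps only products rows whose category_id matches an id in categories. Walk through each product:
  - product 1 (Laptop): category_id=1 -> matches Outdoor
  - product 2 (Charger): category_id=NULL, no match -> dropped
  - product 3 (Cable): category_id=1 -> matches Outdoor
  - product 4 (Stapler): category_id=3 -> matches Tools
  - product 5 (Phone): category_id=2 -> matches Books
  - product 6 (Webcam): category_id=NULL, no match -> dropped
So 2 of 6 rows are dropped.

SQL:
SELECT a.name, b.name AS category
FROM products a
INNER JOIN categories b ON a.category_id = b.id

Result:
name    | category
--------+---------
Laptop  | Outdoor 
Cable   | Outdoor 
Stapler | Tools   
Phone   | Books   


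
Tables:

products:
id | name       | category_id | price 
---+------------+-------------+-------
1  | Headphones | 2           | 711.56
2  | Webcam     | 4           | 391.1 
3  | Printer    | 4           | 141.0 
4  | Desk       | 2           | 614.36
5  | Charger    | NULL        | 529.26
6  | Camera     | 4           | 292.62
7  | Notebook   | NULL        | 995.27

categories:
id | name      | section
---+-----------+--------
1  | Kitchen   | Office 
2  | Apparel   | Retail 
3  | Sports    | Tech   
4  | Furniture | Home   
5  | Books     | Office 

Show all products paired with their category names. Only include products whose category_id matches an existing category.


INNER JOIN keeps only products rows whose category_id matches an id in categories. Walk through each product:
  - product 1 (Headphones): category_id=2 -> matches Apparel
  - product 2 (Webcam): category_id=4 -> matches Furniture
  - product 3 (Printer): category_id=4 -> matches Furniture
  - product 4 (Desk): category_id=2 -> matches Apparel
  - product 5 (Charger): category_id=NULL, no match -> dropped
  - product 6 (Camera): category_id=4 -> matches Furniture
  - product 7 (Notebook): category_id=NULL, no match -> dropped
So 2 of 7 rows are dropped.

SQL:
SELECT a.name, b.name AS category
FROM products a
INNER JOIN categories b ON a.category_id = b.id

Result:
name       | category 
-----------+----------
Headphones | Apparel  
Webcam     | Furniture
Printer    | Furniture
Desk       | Apparel  
Camera     | Furniture


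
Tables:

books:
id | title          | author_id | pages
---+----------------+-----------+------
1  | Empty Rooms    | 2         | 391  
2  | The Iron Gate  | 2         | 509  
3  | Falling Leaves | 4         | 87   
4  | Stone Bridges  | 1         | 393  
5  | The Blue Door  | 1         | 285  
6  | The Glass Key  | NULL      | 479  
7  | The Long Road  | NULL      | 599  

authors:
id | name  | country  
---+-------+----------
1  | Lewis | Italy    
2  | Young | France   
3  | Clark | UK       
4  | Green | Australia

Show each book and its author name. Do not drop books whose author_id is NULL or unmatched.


LEFT JOIN keeps every row from books (the left table); where author_id has no match in authors, the author columns become NULL. Walk through each book:
  - book 1 (Empty Rooms): author_id=2 -> matches Young
  - book 2 (The Iron Gate): author_id=2 -> matches Young
  - book 3 (Falling Leaves): author_id=4 -> matches Green
  - book 4 (Stone Bridges): author_id=1 -> matches Lewis
  - book 5 (The Blue Door): author_id=1 -> matches Lewis
  - book 6 (The Glass Key): author_id=NULL, no match -> kept with NULL
  - book 7 (The Long Road): author_id=NULL, no match -> kept with NULL
All 7 rows appear; 2 have NULL author.

SQL:
SELECT a.title, b.name AS author
FROM books a
LEFT JOIN authors b ON a.author_id = b.id

Result:
title          | author
---------------+-------
Empty Rooms    | Young 
The Iron Gate  | Young 
Falling Leaves | Green 
Stone Bridges  | Lewis 
The Blue Door  | Lewis 
The Glass Key  | NULL  
The Long Road  | NULL  


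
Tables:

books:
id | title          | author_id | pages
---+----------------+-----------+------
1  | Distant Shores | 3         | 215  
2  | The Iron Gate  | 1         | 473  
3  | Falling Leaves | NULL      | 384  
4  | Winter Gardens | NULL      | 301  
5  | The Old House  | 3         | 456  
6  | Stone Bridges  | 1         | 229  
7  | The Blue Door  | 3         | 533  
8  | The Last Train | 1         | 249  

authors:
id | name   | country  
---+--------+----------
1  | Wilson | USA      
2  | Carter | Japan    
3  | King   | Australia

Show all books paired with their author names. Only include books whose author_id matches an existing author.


INNER JOIN keeps only books rows whose author_id matches an id in authors. Walk through each book:
  - book 1 (Distant Shores): author_id=3 -> matches King
  - book 2 (The Iron Gate): author_id=1 -> matches Wilson
  - book 3 (Falling Leaves): author_id=NULL, no match -> dropped
  - book 4 (Winter Gardens): author_id=NULL, no match -> dropped
  - book 5 (The Old House): author_id=3 -> matches King
  - book 6 (Stone Bridges): author_id=1 -> matches Wilson
  - book 7 (The Blue Door): author_id=3 -> matches King
  - book 8 (The Last Train): author_id=1 -> matches Wilson
So 2 of 8 rows are dropped.

SQL:
SELECT a.title, b.name AS author
FROM books a
INNER JOIN authors b ON a.author_id = b.id

Result:
title          | author
---------------+-------
Distant Shores | King  
The Iron Gate  | Wilson
The Old House  | King  
Stone Bridges  | Wilson
The Blue Door  | King  
The Last Train | Wilson


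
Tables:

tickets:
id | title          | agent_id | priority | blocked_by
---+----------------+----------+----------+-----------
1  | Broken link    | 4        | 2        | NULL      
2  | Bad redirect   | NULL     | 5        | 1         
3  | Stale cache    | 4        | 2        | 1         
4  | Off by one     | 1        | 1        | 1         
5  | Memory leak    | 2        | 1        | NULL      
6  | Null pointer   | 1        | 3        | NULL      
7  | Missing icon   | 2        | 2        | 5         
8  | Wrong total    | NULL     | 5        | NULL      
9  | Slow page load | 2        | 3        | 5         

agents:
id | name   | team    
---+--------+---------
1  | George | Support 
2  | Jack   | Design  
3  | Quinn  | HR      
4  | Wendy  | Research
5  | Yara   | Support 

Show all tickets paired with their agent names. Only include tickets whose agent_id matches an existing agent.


INNER JOIN keeps only tickets rows whose agent_id matches an id in agents. Walk through each ticket:
  - ticket 1 (Broken link): agent_id=4 -> matches Wendy
  - ticket 2 (Bad redirect): agent_id=NULL, no match -> dropped
  - ticket 3 (Stale cache): agent_id=4 -> matches Wendy
  - ticket 4 (Off by one): agent_id=1 -> matches George
  - ticket 5 (Memory leak): agent_id=2 -> matches Jack
  - ticket 6 (Null pointer): agent_id=1 -> matches George
  - ticket 7 (Missing icon): agent_id=2 -> matches Jack
  - ticket 8 (Wrong total): agent_id=NULL, no match -> dropped
  - ticket 9 (Slow page load): agent_id=2 -> matches Jack
So 2 of 9 rows are dropped.

SQL:
SELECT a.title, b.name AS agent
FROM tickets a
INNER JOIN agents b ON a.agent_id = b.id

Result:
title          | agent 
---------------+-------
Broken link    | Wendy 
Stale cache    | Wendy 
Off by one     | George
Memory leak    | Jack  
Null pointer   | George
Missing icon   | Jack  
Slow page load | Jack  


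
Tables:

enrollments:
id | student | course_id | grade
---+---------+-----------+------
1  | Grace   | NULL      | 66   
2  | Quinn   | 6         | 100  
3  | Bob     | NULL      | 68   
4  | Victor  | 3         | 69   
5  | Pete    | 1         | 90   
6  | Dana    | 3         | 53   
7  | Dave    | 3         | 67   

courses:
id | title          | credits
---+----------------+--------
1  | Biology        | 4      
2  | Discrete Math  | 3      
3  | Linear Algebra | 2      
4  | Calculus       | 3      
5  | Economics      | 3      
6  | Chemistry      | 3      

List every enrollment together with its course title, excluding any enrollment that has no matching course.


INNER JOIN keeps only enrollments rows whose course_id matches an id in courses. Walk through each enrollment:
  - enrollment 1 (Grace): course_id=NULL, no match -> dropped
  - enrollment 2 (Quinn): course_id=6 -> matches Chemistry
  - enrollment 3 (Bob): course_id=NULL, no match -> dropped
  - enrollment 4 (Victor): course_id=3 -> matches Linear Algebra
  - enrollment 5 (Pete): course_id=1 -> matches Biology
  - enrollment 6 (Dana): course_id=3 -> matches Linear Algebra
  - enrollment 7 (Dave): course_id=3 -> matches Linear Algebra
So 2 of 7 rows are dropped.

SQL:
SELECT a.student, b.title AS course
FROM enrollments a
INNER JOIN courses b ON a.course_id = b.id

Result:
student | course        
--------+---------------
Quinn   | Chemistry     
Victor  | Linear Algebra
Pete    | Biology       
Dana    | Linear Algebra
Dave    | Linear Algebra


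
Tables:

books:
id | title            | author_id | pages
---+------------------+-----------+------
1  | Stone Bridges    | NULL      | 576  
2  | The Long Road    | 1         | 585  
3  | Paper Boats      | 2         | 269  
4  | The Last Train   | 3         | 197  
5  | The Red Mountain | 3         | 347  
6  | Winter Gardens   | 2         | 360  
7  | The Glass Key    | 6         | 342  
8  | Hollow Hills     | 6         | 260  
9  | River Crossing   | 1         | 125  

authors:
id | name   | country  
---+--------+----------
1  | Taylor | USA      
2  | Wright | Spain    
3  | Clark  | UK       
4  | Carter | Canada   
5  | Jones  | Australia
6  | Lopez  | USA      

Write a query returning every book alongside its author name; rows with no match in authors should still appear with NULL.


LEFT JOIN keeps every row from books (the left table); where author_id has no match in authors, the author columns become NULL. Walk through each book:
  - book 1 (Stone Bridges): author_id=NULL, no match -> kept with NULL
  - book 2 (The Long Road): author_id=1 -> matches Taylor
  - book 3 (Paper Boats): author_id=2 -> matches Wright
  - book 4 (The Last Train): author_id=3 -> matches Clark
  - book 5 (The Red Mountain): author_id=3 -> matches Clark
  - book 6 (Winter Gardens): author_id=2 -> matches Wright
  - book 7 (The Glass Key): author_id=6 -> matches Lopez
  - book 8 (Hollow Hills): author_id=6 -> matches Lopez
  - book 9 (River Crossing): author_id=1 -> matches Taylor
All 9 rows appear; 1 has NULL author.

SQL:
SELECT a.title, b.name AS author
FROM books a
LEFT JOIN authors b ON a.author_id = b.id

Result:
title            | author
-----------------+-------
Stone Bridges    | NULL  
The Long Road    | Taylor
Paper Boats      | Wright
The Last Train   | Clark 
The Red Mountain | Clark 
Winter Gardens   | Wright
The Glass Key    | Lopez 
Hollow Hills     | Lopez 
River Crossing   | Taylor


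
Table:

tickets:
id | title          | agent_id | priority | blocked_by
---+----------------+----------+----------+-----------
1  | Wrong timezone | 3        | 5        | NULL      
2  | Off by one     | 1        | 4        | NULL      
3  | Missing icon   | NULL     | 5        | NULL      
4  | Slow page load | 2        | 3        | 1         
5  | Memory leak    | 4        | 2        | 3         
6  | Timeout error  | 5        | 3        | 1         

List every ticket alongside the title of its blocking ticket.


This is a self-join: tickets is joined to a second copy of itself, matching each row's blocked_by to another row's id. Use LEFT JOIN so rows with blocked_by=NULL are kept.
  - ticket 1 (Wrong timezone): blocked_by=NULL -> NULL
  - ticket 2 (Off by one): blocked_by=NULL -> NULL
  - ticket 3 (Missing icon): blocked_by=NULL -> NULL
  - ticket 4 (Slow page load): blocked_by=1 -> Wrong timezone
  - ticket 5 (Memory leak): blocked_by=3 -> Missing icon
  - ticket 6 (Timeout error): blocked_by=1 -> Wrong timezone

SQL:
SELECT a.title AS item, b.title AS blocked_by
FROM tickets a
LEFT JOIN tickets b ON a.blocked_by = b.id

Result:
item           | blocked_by    
---------------+---------------
Wrong timezone | NULL          
Off by one     | NULL          
Missing icon   | NULL          
Slow page load | Wrong timezone
Memory leak    | Missing icon  
Timeout error  | Wrong timezone


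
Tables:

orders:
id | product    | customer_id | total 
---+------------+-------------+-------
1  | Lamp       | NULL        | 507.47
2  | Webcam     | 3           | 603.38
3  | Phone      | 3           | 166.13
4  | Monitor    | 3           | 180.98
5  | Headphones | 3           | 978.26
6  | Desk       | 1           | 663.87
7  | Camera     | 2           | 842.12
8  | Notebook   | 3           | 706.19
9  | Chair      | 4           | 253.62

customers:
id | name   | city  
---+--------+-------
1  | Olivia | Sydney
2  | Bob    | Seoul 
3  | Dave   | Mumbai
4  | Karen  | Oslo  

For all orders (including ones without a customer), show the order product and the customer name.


LEFT JOIN keeps every row from orders (the left table); where customer_id has no match in customers, the customer columns become NULL. Walk through each order:
  - order 1 (Lamp): customer_id=NULL, no match -> kept with NULL
  - order 2 (Webcam): customer_id=3 -> matches Dave
  - order 3 (Phone): customer_id=3 -> matches Dave
  - order 4 (Monitor): customer_id=3 -> matches Dave
  - order 5 (Headphones): customer_id=3 -> matches Dave
  - order 6 (Desk): customer_id=1 -> matches Olivia
  - order 7 (Camera): customer_id=2 -> matches Bob
  - order 8 (Notebook): customer_id=3 -> matches Dave
  - order 9 (Chair): customer_id=4 -> matches Karen
All 9 rows appear; 1 has NULL customer.

SQL:
SELECT a.product, b.name AS customer
FROM orders a
LEFT JOIN customers b ON a.customer_id = b.id

Result:
product    | customer
-----------+---------
Lamp       | NULL    
Webcam     | Dave    
Phone      | Dave    
Monitor    | Dave    
Headphones | Dave    
Desk       | Olivia  
Camera     | Bob     
Notebook   | Dave    
Chair      | Karen   


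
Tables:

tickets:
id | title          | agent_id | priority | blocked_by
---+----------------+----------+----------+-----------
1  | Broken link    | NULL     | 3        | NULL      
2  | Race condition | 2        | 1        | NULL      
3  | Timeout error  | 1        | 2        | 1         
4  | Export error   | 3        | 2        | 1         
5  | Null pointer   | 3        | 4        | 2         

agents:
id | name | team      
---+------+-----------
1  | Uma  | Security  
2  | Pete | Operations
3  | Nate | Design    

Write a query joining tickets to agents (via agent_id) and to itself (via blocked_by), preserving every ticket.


Two LEFT JOINs from the same base table tickets: one to agents via agent_id, one to tickets itself via blocked_by. Both are LEFT so every ticket is preserved.
Match against agents:
  - ticket 1 (Broken link): agent_id=NULL, no match -> kept with NULL
  - ticket 2 (Race condition): agent_id=2 -> matches Pete
  - ticket 3 (Timeout error): agent_id=1 -> matches Uma
  - ticket 4 (Export error): agent_id=3 -> matches Nate
  - ticket 5 (Null pointer): agent_id=3 -> matches Nate
Match against tickets (self):
  - ticket 1 (Broken link): blocked_by=NULL -> NULL
  - ticket 2 (Race condition): blocked_by=NULL -> NULL
  - ticket 3 (Timeout error): blocked_by=1 -> Broken link
  - ticket 4 (Export error): blocked_by=1 -> Broken link
  - ticket 5 (Null pointer): blocked_by=2 -> Race condition

SQL:
SELECT a.title, b.name AS agent, c.title AS blocked_by
FROM tickets a
LEFT JOIN agents b ON a.agent_id = b.id
LEFT JOIN tickets c ON a.blocked_by = c.id

Result:
title          | agent | blocked_by    
---------------+-------+---------------
Broken link    | NULL  | NULL          
Race condition | Pete  | NULL          
Timeout error  | Uma   | Broken link   
Export error   | Nate  | Broken link   
Null pointer   | Nate  | Race condition


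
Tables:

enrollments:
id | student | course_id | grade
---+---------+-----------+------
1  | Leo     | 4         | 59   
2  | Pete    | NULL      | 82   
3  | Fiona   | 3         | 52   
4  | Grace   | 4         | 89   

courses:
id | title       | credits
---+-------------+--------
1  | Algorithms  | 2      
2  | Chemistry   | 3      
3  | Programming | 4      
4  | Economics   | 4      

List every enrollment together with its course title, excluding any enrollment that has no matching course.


INNER JOIN keeps only enrollments rows whose course_id matches an id in courses. Walk through each enrollment:
  - enrollment 1 (Leo): course_id=4 -> matches Economics
  - enrollment 2 (Pete): course_id=NULL, no match -> dropped
  - enrollment 3 (Fiona): course_id=3 -> matches Programming
  - enrollment 4 (Grace): course_id=4 -> matches Economics
So 1 of 4 rows is dropped.

SQL:
SELECT a.student, b.title AS course
FROM enrollments a
INNER JOIN courses b ON a.course_id = b.id

Result:
student | course     
--------+------------
Leo     | Economics  
Fiona   | Programming
Grace   | Economics  


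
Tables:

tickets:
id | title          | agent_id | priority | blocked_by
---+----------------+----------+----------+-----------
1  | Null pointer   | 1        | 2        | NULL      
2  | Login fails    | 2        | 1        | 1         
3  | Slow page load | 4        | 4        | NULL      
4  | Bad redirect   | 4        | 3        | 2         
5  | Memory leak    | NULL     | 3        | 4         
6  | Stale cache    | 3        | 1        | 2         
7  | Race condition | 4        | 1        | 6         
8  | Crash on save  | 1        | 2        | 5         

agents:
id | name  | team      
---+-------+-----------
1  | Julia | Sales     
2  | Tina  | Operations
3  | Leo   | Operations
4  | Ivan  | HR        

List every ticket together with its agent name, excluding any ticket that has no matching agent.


INNER JOIN keeps only tickets rows whose agent_id matches an id in agents. Walk through each ticket:
  - ticket 1 (Null pointer): agent_id=1 -> matches Julia
  - ticket 2 (Login fails): agent_id=2 -> matches Tina
  - ticket 3 (Slow page load): agent_id=4 -> matches Ivan
  - ticket 4 (Bad redirect): agent_id=4 -> matches Ivan
  - ticket 5 (Memory leak): agent_id=NULL, no match -> dropped
  - ticket 6 (Stale cache): agent_id=3 -> matches Leo
  - ticket 7 (Race condition): agent_id=4 -> matches Ivan
  - ticket 8 (Crash on save): agent_id=1 -> matches Julia
So 1 of 8 rows is dropped.

SQL:
SELECT a.title, b.name AS agent
FROM tickets a
INNER JOIN agents b ON a.agent_id = b.id

Result:
title          | agent
---------------+------
Null pointer   | Julia
Login fails    | Tina 
Slow page load | Ivan 
Bad redirect   | Ivan 
Stale cache    | Leo  
Race condition | Ivan 
Crash on save  | Julia


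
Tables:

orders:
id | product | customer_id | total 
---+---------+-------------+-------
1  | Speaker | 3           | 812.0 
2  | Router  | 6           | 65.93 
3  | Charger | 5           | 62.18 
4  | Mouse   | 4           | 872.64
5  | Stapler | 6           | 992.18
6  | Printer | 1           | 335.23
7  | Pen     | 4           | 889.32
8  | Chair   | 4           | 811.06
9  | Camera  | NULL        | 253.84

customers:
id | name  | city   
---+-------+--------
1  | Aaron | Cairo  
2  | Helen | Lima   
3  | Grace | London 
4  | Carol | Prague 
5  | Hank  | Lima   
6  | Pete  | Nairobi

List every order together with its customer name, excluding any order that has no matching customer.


INNER JOIN keeps only orders rows whose customer_id matches an id in customers. Walk through each order:
  - order 1 (Speaker): customer_id=3 -> matches Grace
  - order 2 (Router): customer_id=6 -> matches Pete
  - order 3 (Charger): customer_id=5 -> matches Hank
  - order 4 (Mouse): customer_id=4 -> matches Carol
  - order 5 (Stapler): customer_id=6 -> matches Pete
  - order 6 (Printer): customer_id=1 -> matches Aaron
  - order 7 (Pen): customer_id=4 -> matches Carol
  - order 8 (Chair): customer_id=4 -> matches Carol
  - order 9 (Camera): customer_id=NULL, no match -> dropped
So 1 of 9 rows is dropped.

SQL:
SELECT a.product, b.name AS customer
FROM orders a
INNER JOIN customers b ON a.customer_id = b.id

Result:
product | customer
--------+---------
Speaker | Grace   
Router  | Pete    
Charger | Hank    
Mouse   | Carol   
Stapler | Pete    
Printer | Aaron   
Pen     | Carol   
Chair   | Carol   


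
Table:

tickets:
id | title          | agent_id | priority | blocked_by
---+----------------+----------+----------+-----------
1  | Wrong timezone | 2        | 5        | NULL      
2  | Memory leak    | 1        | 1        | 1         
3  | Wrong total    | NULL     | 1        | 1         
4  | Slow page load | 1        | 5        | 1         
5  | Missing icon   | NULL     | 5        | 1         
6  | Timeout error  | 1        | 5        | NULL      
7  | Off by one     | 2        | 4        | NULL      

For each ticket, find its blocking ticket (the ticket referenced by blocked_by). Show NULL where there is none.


This is a self-join: tickets is joined to a second copy of itself, matching each row's blocked_by to another row's id. Use LEFT JOIN so rows with blocked_by=NULL are kept.
  - ticket 1 (Wrong timezone): blocked_by=NULL -> NULL
  - ticket 2 (Memory leak): blocked_by=1 -> Wrong timezone
  - ticket 3 (Wrong total): blocked_by=1 -> Wrong timezone
  - ticket 4 (Slow page load): blocked_by=1 -> Wrong timezone
  - ticket 5 (Missing icon): blocked_by=1 -> Wrong timezone
  - ticket 6 (Timeout error): blocked_by=NULL -> NULL
  - ticket 7 (Off by one): blocked_by=NULL -> NULL

SQL:
SELECT a.title AS item, b.title AS blocked_by
FROM tickets a
LEFT JOIN tickets b ON a.blocked_by = b.id

Result:
item           | blocked_by    
---------------+---------------
Wrong timezone | NULL          
Memory leak    | Wrong timezone
Wrong total    | Wrong timezone
Slow page load | Wrong timezone
Missing icon   | Wrong timezone
Timeout error  | NULL          
Off by one     | NULL          


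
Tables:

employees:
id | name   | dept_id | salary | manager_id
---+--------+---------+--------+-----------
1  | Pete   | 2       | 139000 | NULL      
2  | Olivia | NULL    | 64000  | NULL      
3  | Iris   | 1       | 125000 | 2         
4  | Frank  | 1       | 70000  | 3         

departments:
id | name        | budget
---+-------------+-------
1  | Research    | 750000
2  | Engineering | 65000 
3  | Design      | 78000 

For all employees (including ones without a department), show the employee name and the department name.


LEFT JOIN keeps every row from employees (the left table); where dept_id has no match in departments, the department columns become NULL. Walk through each employee:
  - employee 1 (Pete): dept_id=2 -> matches Engineering
  - employee 2 (Olivia): dept_id=NULL, no match -> kept with NULL
  - employee 3 (Iris): dept_id=1 -> matches Research
  - employee 4 (Frank): dept_id=1 -> matches Research
All 4 rows appear; 1 has NULL department.

SQL:
SELECT a.name, b.name AS department
FROM employees a
LEFT JOIN departments b ON a.dept_id = b.id

Result:
name   | department 
-------+------------
Pete   | Engineering
Olivia | NULL       
Iris   | Research   
Frank  | Research   


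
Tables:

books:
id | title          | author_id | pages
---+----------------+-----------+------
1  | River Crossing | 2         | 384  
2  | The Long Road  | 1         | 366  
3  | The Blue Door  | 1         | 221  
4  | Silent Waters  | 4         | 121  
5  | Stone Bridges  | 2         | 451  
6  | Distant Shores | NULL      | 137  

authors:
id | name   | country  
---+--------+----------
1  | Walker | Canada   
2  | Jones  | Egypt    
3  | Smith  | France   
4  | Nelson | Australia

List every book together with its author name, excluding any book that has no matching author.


INNER JOIN keeps only books rows whose author_id matches an id in authors. Walk through each book:
  - book 1 (River Crossing): author_id=2 -> matches Jones
  - book 2 (The Long Road): author_id=1 -> matches Walker
  - book 3 (The Blue Door): author_id=1 -> matches Walker
  - book 4 (Silent Waters): author_id=4 -> matches Nelson
  - book 5 (Stone Bridges): author_id=2 -> matches Jones
  - book 6 (Distant Shores): author_id=NULL, no match -> dropped
So 1 of 6 rows is dropped.

SQL:
SELECT a.title, b.name AS author
FROM books a
INNER JOIN authors b ON a.author_id = b.id

Result:
title          | author
---------------+-------
River Crossing | Jones 
The Long Road  | Walker
The Blue Door  | Walker
Silent Waters  | Nelson
Stone Bridges  | Jones 


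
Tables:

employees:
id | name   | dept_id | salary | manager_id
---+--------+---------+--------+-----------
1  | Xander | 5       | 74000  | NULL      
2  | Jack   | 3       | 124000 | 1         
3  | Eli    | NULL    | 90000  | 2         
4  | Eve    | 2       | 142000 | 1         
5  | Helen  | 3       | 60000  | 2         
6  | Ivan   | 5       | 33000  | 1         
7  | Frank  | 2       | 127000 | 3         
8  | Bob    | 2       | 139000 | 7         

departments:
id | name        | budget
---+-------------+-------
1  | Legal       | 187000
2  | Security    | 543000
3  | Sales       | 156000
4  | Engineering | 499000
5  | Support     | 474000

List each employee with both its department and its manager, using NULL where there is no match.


Two LEFT JOINs from the same base table employees: one to departments via dept_id, one to employees itself via manager_id. Both are LEFT so every employee is preserved.
Match against departments:
  - employee 1 (Xander): dept_id=5 -> matches Support
  - employee 2 (Jack): dept_id=3 -> matches Sales
  - employee 3 (Eli): dept_id=NULL, no match -> kept with NULL
  - employee 4 (Eve): dept_id=2 -> matches Security
  - employee 5 (Helen): dept_id=3 -> matches Sales
  - employee 6 (Ivan): dept_id=5 -> matches Support
  - employee 7 (Frank): dept_id=2 -> matches Security
  - employee 8 (Bob): dept_id=2 -> matches Security
Match against employees (self):
  - employee 1 (Xander): manager_id=NULL -> NULL
  - employee 2 (Jack): manager_id=1 -> Xander
  - employee 3 (Eli): manager_id=2 -> Jack
  - employee 4 (Eve): manager_id=1 -> Xander
  - employee 5 (Helen): manager_id=2 -> Jack
  - employee 6 (Ivan): manager_id=1 -> Xander
  - employee 7 (Frank): manager_id=3 -> Eli
  - employee 8 (Bob): manager_id=7 -> Frank

SQL:
SELECT a.name, b.name AS department, c.name AS manager
FROM employees a
LEFT JOIN departments b ON a.dept_id = b.id
LEFT JOIN employees c ON a.manager_id = c.id

Result:
name   | department | manager
-------+------------+--------
Xander | Support    | NULL   
Jack   | Sales      | Xander 
Eli    | NULL       | Jack   
Eve    | Security   | Xander 
Helen  | Sales      | Jack   
Ivan   | Support    | Xander 
Frank  | Security   | Eli    
Bob    | Security   | Frank  


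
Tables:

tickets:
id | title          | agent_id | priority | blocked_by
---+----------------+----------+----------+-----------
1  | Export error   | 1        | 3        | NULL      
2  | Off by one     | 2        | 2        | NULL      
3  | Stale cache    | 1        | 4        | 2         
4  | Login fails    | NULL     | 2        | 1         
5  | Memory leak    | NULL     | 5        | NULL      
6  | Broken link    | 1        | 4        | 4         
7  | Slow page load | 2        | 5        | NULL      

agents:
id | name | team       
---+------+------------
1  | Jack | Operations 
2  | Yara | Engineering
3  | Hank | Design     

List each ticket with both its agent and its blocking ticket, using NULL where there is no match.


Two LEFT JOINs from the same base table tickets: one to agents via agent_id, one to tickets itself via blocked_by. Both are LEFT so every ticket is preserved.
Match against agents:
  - ticket 1 (Export error): agent_id=1 -> matches Jack
  - ticket 2 (Off by one): agent_id=2 -> matches Yara
  - ticket 3 (Stale cache): agent_id=1 -> matches Jack
  - ticket 4 (Login fails): agent_id=NULL, no match -> kept with NULL
  - ticket 5 (Memory leak): agent_id=NULL, no match -> kept with NULL
  - ticket 6 (Broken link): agent_id=1 -> matches Jack
  - ticket 7 (Slow page load): agent_id=2 -> matches Yara
Match against tickets (self):
  - ticket 1 (Export error): blocked_by=NULL -> NULL
  - ticket 2 (Off by one): blocked_by=NULL -> NULL
  - ticket 3 (Stale cache): blocked_by=2 -> Off by one
  - ticket 4 (Login fails): blocked_by=1 -> Export error
  - ticket 5 (Memory leak): blocked_by=NULL -> NULL
  - ticket 6 (Broken link): blocked_by=4 -> Login fails
  - ticket 7 (Slow page load): blocked_by=NULL -> NULL

SQL:
SELECT a.title, b.name AS agent, c.title AS blocked_by
FROM tickets a
LEFT JOIN agents b ON a.agent_id = b.id
LEFT JOIN tickets c ON a.blocked_by = c.id

Result:
title          | agent | blocked_by  
---------------+-------+-------------
Export error   | Jack  | NULL        
Off by one     | Yara  | NULL        
Stale cache    | Jack  | Off by one  
Login fails    | NULL  | Export error
Memory leak    | NULL  | NULL        
Broken link    | Jack  | Login fails 
Slow page load | Yara  | NULL        
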